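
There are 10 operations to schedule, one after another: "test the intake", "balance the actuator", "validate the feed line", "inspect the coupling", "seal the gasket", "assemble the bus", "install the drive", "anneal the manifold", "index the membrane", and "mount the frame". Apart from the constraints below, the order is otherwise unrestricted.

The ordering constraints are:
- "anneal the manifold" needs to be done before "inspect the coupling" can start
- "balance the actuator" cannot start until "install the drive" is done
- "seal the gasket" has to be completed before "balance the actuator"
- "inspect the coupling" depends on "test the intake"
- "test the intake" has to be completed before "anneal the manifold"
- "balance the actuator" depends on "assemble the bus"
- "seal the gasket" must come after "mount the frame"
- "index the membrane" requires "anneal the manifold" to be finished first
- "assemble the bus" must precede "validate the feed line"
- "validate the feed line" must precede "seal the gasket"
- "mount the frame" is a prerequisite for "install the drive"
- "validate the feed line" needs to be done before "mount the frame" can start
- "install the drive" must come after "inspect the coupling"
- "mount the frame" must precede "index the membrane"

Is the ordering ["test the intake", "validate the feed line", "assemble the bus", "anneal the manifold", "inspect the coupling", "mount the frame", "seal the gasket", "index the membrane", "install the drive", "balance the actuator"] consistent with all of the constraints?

The sequence places "validate the feed line" ahead of "assemble the bus".
That contradicts the constraint that "assemble the bus" must precede "validate the feed line".

No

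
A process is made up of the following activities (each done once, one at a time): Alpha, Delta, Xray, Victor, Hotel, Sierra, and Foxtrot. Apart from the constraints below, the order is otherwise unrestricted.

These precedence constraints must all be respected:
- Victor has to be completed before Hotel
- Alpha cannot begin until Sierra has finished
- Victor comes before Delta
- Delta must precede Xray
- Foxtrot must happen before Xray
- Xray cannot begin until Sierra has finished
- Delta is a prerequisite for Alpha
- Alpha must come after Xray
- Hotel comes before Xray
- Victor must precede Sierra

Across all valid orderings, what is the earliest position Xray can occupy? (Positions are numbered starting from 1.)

Working backwards through the constraints from Xray, its full set of required predecessors is Delta, Victor, Hotel, Sierra, Foxtrot — 5 of them.
With 5 mandatory predecessors, the earliest Xray can sit is position 5+1 = 6, and placing just those 5 first achieves it.

6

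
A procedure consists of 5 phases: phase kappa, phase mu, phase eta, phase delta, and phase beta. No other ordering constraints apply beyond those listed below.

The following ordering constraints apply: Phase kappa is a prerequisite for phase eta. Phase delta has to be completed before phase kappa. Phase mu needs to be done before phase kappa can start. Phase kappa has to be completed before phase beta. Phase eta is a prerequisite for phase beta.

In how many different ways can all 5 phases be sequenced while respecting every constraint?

2 phases have no prerequisites (phase mu, phase delta), so any of them could come first.
Systematically extending each partial ordering one phase at a time and counting, there are 2 complete orderings.

2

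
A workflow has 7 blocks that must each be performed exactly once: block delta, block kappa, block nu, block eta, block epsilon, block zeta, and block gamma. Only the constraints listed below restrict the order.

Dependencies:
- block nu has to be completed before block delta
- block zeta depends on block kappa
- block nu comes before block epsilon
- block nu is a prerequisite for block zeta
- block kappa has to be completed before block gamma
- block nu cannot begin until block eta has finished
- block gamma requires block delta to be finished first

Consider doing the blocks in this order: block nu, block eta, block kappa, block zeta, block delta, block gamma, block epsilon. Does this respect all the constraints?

No

In the proposed order, block nu appears before block eta.
Since block eta is required before block nu, the ordering is invalid.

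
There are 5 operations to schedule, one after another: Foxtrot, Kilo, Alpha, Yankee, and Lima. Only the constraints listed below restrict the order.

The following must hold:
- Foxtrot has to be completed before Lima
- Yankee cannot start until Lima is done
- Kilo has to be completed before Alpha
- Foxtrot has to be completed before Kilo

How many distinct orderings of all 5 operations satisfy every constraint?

Only Foxtrot has no prerequisites, so it must go first.
Enumerating by repeatedly choosing an available operation (one whose prerequisites are all placed) gives 6 distinct complete orderings.

6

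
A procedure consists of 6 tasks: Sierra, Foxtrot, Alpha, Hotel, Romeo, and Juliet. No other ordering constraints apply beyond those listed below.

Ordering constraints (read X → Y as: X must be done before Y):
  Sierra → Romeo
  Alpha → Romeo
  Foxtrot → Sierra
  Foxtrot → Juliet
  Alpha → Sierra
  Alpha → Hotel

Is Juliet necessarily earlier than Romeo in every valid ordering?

No chain of constraints connects Juliet to Romeo in either direction.
A valid ordering placing Romeo before Juliet exists, so the answer is no.

No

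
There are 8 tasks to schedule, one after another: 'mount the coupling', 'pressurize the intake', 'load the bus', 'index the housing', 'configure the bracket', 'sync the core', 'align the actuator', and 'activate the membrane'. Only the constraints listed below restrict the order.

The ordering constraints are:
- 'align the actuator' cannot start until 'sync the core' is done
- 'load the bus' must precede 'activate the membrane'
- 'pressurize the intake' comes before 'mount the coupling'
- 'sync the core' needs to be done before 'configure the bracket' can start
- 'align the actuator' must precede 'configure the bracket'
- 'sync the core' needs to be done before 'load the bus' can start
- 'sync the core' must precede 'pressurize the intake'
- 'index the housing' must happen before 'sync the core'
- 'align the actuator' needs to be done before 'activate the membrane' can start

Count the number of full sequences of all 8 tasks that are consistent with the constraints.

75

'index the housing' is the only task with nothing required before it, so every ordering starts there.
Systematically extending each partial ordering one task at a time and counting, there are 75 complete orderings.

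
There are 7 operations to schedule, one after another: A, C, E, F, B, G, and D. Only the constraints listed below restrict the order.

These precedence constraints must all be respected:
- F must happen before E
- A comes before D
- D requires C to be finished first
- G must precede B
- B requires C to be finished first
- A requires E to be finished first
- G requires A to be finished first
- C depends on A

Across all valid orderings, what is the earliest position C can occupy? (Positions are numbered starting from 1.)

The operations that are forced before C, directly or transitively, are A, E, F. That's 3 operations.
So at minimum 3 operations come before C, putting C no earlier than position 4. That position is achievable by scheduling exactly those predecessors first.

4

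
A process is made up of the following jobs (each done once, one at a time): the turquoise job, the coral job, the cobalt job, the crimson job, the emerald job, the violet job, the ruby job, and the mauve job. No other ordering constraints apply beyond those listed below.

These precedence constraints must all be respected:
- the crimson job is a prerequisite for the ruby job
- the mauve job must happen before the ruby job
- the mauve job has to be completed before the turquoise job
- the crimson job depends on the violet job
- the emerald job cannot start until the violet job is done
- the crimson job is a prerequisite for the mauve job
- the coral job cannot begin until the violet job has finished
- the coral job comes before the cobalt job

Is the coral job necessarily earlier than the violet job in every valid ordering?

No

There is a chain the violet job → the coral job, which puts the violet job before the coral job.
So the coral job never precedes the violet job.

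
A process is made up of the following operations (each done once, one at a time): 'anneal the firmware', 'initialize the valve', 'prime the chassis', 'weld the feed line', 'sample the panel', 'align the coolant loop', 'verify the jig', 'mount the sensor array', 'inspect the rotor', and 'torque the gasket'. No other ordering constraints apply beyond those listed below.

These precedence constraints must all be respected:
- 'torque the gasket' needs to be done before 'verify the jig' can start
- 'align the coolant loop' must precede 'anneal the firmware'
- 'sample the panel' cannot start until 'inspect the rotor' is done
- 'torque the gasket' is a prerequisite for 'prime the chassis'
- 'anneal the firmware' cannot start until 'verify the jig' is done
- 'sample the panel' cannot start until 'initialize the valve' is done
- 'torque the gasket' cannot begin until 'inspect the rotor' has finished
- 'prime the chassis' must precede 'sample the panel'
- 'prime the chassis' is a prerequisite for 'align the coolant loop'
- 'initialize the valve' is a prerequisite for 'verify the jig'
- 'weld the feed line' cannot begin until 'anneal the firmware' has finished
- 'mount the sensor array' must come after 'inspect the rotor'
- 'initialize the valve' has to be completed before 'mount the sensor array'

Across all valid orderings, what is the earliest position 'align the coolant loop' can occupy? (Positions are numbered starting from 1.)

4

The operations that are forced before 'align the coolant loop', directly or transitively, are 'prime the chassis', 'inspect the rotor', 'torque the gasket'. That's 3 operations.
With 3 mandatory predecessors, the earliest 'align the coolant loop' can sit is position 3+1 = 4, and placing just those 3 first achieves it.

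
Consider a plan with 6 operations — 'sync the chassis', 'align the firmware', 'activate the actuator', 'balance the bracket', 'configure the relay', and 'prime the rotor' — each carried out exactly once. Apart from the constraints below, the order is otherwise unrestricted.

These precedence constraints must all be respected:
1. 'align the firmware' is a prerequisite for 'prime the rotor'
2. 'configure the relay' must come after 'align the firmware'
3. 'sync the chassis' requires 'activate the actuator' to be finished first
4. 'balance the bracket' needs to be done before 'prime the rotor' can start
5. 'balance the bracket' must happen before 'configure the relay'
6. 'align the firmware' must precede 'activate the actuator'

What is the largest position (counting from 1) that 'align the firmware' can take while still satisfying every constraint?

The operations that are forced after 'align the firmware', directly or by a chain of constraints, are 'sync the chassis', 'activate the actuator', 'configure the relay', 'prime the rotor'. That's 4 operations.
With 4 mandatory successors out of 6 operations total, the latest slot for 'align the firmware' is 6−4 = 2, and it's reachable by doing all non-successors before 'align the firmware'.

2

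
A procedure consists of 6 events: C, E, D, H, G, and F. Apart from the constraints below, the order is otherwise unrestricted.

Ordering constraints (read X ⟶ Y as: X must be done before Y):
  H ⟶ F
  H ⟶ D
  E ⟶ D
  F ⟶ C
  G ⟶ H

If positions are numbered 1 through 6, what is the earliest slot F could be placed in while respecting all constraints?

Working backwards through the constraints from F, its full set of required predecessors is H, G — 2 of them.
With 2 mandatory predecessors, the earliest F can sit is position 2+1 = 3, and placing just those 2 first achieves it.

3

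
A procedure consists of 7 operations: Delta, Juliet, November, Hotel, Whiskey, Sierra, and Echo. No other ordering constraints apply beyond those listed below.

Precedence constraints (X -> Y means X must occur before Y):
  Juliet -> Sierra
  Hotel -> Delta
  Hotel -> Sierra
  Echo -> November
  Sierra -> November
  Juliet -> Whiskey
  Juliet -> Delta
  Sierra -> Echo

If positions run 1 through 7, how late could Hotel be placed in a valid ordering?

3

Following every chain forward from Hotel, the operations that must come later are Delta, November, Sierra, Echo — 4 of them.
So at least 4 operations follow Hotel, putting Hotel no later than position 3. That position is achievable by scheduling everything else first.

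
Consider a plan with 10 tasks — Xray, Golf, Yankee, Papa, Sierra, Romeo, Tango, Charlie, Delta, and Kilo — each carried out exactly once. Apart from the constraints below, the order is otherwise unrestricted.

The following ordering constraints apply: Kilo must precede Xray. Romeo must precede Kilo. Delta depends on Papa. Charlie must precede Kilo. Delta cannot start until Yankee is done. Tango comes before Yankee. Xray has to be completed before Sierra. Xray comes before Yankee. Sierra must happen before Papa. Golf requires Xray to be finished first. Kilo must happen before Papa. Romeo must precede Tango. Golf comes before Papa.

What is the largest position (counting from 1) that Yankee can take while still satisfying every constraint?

Following the constraints forward from Yankee, its only required successor is Delta.
So at least 1 task follows Yankee, putting Yankee no later than position 9. That position is achievable by scheduling everything else first.

9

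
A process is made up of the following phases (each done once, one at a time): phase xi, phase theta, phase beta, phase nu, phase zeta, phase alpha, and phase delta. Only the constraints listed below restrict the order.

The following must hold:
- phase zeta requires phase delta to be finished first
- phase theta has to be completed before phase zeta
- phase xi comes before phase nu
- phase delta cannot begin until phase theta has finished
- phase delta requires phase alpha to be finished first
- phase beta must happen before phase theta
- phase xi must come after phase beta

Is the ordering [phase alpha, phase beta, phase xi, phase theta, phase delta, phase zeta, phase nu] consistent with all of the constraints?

Going through the constraints one by one, each required predecessor appears earlier in the sequence than its dependent — e.g. phase alpha (position 1) is before phase delta (position 5), as required.

Yes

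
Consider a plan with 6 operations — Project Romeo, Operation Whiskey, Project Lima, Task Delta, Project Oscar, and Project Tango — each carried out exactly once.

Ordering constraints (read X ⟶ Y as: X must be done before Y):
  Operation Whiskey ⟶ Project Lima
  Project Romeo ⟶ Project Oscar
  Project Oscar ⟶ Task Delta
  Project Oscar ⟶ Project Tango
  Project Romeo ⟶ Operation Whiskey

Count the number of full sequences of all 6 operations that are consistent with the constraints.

Only Project Romeo has no prerequisites, so it must go first.
Counting all ways to extend the partial order to a total order gives 20.

20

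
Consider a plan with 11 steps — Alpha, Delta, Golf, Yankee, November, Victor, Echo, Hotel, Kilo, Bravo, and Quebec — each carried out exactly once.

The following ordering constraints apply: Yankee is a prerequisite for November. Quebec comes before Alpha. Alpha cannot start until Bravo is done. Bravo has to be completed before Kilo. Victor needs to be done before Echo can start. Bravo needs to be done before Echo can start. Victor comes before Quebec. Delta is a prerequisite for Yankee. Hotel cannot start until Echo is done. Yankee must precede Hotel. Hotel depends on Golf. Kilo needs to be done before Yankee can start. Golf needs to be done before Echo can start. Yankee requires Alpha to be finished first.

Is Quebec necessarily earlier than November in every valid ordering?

Chaining the stated constraints: Quebec → Alpha → Yankee → November.
Hence Quebec necessarily comes before November.

Yes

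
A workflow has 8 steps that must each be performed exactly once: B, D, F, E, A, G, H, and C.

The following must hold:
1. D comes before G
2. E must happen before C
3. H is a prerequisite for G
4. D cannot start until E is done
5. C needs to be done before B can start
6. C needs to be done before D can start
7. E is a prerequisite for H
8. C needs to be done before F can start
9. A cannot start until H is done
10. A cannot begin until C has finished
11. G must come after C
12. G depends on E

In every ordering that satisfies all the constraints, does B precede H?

No chain of constraints connects B to H in either direction.
So B can come before H or after — it is not forced.

No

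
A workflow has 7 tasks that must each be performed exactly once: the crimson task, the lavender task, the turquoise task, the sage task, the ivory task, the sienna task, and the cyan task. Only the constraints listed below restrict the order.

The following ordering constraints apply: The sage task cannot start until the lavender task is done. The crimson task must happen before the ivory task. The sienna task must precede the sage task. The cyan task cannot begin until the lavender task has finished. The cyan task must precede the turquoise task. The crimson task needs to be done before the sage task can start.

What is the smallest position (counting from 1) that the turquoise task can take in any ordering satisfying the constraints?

3

The tasks that are forced before the turquoise task, directly or transitively, are the lavender task, the cyan task. That's 2 tasks.
So at minimum 2 tasks come before the turquoise task, putting the turquoise task no earlier than position 3. That position is achievable by scheduling exactly those predecessors first.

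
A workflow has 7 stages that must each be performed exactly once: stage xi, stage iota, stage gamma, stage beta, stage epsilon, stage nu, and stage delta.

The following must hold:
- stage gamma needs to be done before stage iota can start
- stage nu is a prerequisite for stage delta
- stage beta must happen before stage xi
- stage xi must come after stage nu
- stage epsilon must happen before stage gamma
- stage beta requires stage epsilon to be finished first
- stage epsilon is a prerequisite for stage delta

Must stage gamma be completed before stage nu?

Nothing in the constraints links stage gamma and stage nu; they are unordered relative to each other.
A valid ordering placing stage nu before stage gamma exists, so the answer is no.

No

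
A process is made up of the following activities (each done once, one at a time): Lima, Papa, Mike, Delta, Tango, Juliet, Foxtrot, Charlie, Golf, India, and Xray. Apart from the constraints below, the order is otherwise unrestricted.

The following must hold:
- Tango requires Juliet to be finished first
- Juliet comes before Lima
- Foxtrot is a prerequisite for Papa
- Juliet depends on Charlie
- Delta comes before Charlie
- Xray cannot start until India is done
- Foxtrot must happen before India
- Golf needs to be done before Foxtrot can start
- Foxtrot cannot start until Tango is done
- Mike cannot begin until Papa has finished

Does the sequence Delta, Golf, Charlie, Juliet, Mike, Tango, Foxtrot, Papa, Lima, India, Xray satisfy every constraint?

Here Papa comes after Mike.
But one of the constraints requires Papa before Mike, so this ordering violates it.

No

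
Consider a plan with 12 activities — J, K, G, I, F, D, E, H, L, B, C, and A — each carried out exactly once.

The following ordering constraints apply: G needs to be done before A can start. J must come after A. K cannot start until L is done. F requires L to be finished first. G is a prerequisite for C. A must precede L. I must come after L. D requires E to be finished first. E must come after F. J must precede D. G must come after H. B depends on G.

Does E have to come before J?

No chain of constraints connects E to J in either direction.
So E can come before J or after — it is not forced.

No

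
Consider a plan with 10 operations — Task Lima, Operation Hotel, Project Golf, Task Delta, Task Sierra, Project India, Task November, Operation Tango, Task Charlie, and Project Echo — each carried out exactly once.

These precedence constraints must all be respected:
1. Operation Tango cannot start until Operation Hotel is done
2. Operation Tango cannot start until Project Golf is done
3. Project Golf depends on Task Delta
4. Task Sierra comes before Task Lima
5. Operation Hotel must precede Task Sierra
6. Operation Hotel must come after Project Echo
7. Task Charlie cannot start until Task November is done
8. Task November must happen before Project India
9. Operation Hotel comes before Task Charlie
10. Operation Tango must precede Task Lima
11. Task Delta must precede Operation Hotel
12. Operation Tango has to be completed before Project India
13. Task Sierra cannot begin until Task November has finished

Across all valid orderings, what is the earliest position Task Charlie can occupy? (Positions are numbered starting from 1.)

Working backwards through the constraints from Task Charlie, its full set of required predecessors is Operation Hotel, Task Delta, Task November, Project Echo — 4 of them.
So at minimum 4 operations come before Task Charlie, putting Task Charlie no earlier than position 5. That position is achievable by scheduling exactly those predecessors first.

5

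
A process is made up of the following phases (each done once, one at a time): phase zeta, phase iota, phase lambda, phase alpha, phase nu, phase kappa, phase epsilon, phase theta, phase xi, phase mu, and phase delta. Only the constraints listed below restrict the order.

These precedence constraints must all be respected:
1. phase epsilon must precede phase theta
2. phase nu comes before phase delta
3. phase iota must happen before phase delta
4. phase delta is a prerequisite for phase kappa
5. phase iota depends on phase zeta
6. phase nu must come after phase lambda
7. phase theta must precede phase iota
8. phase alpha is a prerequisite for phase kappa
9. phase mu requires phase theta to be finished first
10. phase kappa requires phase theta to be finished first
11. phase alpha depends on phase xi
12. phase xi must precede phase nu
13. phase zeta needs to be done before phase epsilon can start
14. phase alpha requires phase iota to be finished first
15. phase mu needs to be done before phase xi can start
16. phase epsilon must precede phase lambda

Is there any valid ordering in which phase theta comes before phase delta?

Yes

Every valid ordering already has phase theta before phase delta (the constraints require it), so in particular at least one does.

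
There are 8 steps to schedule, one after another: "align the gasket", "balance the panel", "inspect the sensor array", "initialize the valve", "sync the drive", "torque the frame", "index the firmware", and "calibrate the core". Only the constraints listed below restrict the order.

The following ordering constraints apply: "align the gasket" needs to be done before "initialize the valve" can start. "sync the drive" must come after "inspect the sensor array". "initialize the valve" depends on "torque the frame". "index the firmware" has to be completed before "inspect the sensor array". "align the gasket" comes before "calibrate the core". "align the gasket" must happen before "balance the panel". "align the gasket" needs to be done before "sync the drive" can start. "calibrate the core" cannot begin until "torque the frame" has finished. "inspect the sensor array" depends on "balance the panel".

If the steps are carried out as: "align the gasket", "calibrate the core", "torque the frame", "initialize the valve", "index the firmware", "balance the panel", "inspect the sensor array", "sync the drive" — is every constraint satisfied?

The sequence places "calibrate the core" ahead of "torque the frame".
That contradicts the constraint that "torque the frame" must precede "calibrate the core".

No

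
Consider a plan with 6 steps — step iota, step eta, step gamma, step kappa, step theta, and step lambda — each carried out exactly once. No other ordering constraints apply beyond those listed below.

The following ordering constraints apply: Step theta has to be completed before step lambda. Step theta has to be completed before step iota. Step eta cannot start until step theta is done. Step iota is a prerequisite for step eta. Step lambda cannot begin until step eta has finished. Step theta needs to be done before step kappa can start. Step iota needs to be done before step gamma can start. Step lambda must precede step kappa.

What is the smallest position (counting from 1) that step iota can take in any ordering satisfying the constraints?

2

The only step forced before step iota (directly or transitively) is step theta.
So at minimum 1 step comes before step iota, putting step iota no earlier than position 2. That position is achievable by scheduling exactly that predecessor first.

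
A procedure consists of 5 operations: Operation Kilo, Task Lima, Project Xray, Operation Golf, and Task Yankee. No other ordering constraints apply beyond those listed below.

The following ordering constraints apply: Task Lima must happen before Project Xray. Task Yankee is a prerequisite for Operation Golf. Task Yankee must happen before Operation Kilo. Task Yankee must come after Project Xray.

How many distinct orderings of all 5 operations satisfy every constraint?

Only Task Lima has no prerequisites, so it must go first.
Enumerating by repeatedly choosing an available operation (one whose prerequisites are all placed) gives 2 distinct complete orderings.

2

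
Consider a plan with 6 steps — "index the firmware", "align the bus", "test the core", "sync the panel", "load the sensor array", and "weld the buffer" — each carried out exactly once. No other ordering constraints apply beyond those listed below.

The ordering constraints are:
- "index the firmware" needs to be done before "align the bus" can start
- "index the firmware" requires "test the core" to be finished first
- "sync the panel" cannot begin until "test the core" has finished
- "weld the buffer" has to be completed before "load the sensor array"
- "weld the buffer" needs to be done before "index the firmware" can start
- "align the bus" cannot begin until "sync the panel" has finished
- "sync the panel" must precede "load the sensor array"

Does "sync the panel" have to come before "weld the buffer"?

No

Nothing in the constraints links "sync the panel" and "weld the buffer"; they are unordered relative to each other.
A valid ordering placing "weld the buffer" before "sync the panel" exists, so the answer is no.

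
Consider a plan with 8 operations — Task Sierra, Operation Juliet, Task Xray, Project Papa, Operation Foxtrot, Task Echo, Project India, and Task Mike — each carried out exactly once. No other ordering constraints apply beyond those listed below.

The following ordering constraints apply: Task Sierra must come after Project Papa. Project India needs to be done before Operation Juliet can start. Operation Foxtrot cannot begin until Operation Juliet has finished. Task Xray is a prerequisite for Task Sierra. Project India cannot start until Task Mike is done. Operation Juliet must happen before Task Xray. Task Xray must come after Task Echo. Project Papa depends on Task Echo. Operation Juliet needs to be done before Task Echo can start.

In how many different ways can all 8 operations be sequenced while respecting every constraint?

10

Task Mike is the only operation with nothing required before it, so every ordering starts there.
Systematically extending each partial ordering one operation at a time and counting, there are 10 complete orderings.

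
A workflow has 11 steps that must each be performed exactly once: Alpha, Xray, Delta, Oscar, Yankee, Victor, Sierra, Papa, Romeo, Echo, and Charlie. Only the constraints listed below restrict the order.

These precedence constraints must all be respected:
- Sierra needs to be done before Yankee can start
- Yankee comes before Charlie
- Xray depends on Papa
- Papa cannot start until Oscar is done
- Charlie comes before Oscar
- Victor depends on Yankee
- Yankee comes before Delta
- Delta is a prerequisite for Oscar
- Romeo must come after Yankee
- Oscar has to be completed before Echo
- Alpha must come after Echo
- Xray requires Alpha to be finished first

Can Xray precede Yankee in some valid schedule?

There is a dependency chain Yankee → Charlie → Oscar → Papa → Xray, so Xray always comes after Yankee.
So no valid ordering can have Xray before Yankee.

No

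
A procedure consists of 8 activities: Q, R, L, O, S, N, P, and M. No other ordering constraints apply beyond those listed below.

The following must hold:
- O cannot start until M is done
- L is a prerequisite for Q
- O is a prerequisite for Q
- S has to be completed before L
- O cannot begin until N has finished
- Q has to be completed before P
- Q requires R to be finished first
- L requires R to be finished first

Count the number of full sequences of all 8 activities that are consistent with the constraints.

The activities with no prerequisites are R, S, N, M; any of them can be placed first.
Counting all ways to extend the partial order to a total order gives 80.

80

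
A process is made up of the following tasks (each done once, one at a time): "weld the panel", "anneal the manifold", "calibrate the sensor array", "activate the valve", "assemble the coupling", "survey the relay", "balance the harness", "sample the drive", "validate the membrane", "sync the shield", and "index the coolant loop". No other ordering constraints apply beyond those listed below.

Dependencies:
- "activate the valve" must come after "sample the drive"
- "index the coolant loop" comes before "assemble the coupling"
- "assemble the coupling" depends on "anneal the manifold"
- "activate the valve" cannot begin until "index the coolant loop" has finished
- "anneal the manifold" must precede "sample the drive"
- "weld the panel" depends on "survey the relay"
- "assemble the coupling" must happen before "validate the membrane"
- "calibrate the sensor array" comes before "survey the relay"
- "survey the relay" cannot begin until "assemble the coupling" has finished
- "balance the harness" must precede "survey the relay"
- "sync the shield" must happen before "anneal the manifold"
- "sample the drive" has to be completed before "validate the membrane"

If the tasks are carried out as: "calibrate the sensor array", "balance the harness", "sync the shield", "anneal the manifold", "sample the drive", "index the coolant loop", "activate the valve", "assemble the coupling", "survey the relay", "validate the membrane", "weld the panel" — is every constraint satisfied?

Yes

Checking each listed constraint against this order: for instance, "calibrate the sensor array" is in position 1 and "survey the relay" in position 9, so that constraint holds — and the remaining constraints check out the same way.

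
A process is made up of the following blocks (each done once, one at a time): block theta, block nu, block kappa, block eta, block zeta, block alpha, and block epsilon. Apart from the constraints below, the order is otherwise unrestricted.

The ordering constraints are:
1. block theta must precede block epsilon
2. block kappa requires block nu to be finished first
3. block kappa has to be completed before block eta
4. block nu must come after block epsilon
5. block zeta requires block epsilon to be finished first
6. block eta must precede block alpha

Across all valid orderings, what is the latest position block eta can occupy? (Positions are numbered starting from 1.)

6

Following the constraints forward from block eta, its only required successor is block alpha.
So at least 1 block follows block eta, putting block eta no later than position 6. That position is achievable by scheduling everything else first.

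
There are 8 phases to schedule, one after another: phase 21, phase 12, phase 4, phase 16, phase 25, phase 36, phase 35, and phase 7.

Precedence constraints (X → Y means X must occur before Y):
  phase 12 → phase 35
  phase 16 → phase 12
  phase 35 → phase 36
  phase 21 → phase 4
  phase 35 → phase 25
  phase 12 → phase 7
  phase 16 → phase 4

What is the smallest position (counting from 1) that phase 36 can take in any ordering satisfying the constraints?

The phases that are forced before phase 36, directly or transitively, are phase 12, phase 16, phase 35. That's 3 phases.
So at minimum 3 phases come before phase 36, putting phase 36 no earlier than position 4. That position is achievable by scheduling exactly those predecessors first.

4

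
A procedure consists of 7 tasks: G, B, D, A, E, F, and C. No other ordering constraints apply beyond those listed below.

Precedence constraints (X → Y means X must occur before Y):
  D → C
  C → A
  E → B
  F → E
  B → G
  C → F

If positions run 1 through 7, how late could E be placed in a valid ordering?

5

Following every chain forward from E, the tasks that must come later are G, B — 2 of them.
So at least 2 tasks follow E, putting E no later than position 5. That position is achievable by scheduling everything else first.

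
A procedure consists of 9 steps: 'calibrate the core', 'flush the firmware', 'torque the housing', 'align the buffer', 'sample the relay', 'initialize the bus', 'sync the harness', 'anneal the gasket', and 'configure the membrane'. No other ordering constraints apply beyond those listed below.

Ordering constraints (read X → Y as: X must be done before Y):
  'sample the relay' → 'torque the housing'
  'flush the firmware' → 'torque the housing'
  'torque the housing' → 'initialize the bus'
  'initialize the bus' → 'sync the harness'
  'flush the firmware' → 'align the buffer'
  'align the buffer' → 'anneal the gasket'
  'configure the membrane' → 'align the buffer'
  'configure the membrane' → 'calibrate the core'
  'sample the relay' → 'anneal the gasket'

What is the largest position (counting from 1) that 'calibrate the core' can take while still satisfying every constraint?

'calibrate the core' has no required successors, so nothing stops it from going last (position 9).

9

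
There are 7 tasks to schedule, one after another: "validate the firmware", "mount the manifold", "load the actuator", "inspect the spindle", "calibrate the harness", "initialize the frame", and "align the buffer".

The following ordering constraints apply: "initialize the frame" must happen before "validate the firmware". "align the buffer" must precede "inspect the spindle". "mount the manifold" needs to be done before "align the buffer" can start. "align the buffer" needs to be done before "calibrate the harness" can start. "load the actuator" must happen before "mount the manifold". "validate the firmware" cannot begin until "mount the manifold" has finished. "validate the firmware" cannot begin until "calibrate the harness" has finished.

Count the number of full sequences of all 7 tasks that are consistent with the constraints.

2 tasks have no prerequisites ("load the actuator", "initialize the frame"), so any of them could come first.
Counting all ways to extend the partial order to a total order gives 17.

17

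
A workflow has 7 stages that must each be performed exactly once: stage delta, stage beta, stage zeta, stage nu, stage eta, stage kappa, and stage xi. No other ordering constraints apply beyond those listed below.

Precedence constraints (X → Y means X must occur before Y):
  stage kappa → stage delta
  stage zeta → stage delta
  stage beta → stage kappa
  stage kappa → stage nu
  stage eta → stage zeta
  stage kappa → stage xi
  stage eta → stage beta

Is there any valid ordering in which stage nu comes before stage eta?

No

There is a dependency chain stage eta → stage beta → stage kappa → stage nu, so stage nu always comes after stage eta.
Hence stage nu can never be scheduled before stage eta.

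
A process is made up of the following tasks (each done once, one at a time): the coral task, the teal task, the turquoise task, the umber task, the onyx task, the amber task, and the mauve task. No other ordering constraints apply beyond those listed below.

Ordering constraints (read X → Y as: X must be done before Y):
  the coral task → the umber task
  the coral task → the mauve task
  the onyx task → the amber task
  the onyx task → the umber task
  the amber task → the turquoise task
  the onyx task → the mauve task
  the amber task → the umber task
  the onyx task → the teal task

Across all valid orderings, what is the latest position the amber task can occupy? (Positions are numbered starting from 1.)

The tasks that are forced after the amber task, directly or by a chain of constraints, are the turquoise task, the umber task. That's 2 tasks.
So at least 2 tasks follow the amber task, putting the amber task no later than position 5. That position is achievable by scheduling everything else first.

5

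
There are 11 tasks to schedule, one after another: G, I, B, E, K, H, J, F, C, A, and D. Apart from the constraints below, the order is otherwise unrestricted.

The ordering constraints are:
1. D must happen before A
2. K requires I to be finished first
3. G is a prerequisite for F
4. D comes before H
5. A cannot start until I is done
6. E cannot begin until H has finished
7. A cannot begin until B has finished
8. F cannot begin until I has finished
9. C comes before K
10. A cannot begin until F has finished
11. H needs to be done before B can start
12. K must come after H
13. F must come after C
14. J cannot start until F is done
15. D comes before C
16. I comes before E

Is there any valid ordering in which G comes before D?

No chain of constraints runs from D to G, so D is not required to come first.
That means at least one valid schedule has G before D.

Yes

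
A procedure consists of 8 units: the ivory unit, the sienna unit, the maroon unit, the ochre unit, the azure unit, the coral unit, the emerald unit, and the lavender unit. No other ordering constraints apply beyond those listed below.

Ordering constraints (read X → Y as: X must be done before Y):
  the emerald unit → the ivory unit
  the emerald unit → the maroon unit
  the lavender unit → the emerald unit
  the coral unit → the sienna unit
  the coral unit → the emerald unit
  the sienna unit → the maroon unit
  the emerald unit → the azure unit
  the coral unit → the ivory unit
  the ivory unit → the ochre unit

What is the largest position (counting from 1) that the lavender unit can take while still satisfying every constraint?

The units that are forced after the lavender unit, directly or by a chain of constraints, are the ivory unit, the maroon unit, the ochre unit, the azure unit, the emerald unit. That's 5 units.
With 5 mandatory successors out of 8 units total, the latest slot for the lavender unit is 8−5 = 3, and it's reachable by doing all non-successors before the lavender unit.

3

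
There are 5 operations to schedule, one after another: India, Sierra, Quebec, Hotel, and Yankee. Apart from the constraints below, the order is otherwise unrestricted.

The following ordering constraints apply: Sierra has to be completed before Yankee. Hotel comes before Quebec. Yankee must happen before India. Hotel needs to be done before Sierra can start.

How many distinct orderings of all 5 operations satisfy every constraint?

Hotel is the only operation with nothing required before it, so every ordering starts there.
Counting all ways to extend the partial order to a total order gives 4.

4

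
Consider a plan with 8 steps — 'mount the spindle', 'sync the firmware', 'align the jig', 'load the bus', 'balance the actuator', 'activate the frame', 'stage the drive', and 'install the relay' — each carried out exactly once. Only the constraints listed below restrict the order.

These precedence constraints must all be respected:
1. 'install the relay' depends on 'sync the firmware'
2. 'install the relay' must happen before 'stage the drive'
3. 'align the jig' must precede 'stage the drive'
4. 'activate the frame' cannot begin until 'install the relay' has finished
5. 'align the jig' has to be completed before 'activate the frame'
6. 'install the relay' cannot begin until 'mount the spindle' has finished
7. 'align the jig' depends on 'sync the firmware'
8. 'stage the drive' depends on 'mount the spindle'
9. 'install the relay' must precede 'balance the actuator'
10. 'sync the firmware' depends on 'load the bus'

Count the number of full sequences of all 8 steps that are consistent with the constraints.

The steps with no prerequisites are 'mount the spindle', 'load the bus'; any of them can be placed first.
Counting all ways to extend the partial order to a total order gives 48.

48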